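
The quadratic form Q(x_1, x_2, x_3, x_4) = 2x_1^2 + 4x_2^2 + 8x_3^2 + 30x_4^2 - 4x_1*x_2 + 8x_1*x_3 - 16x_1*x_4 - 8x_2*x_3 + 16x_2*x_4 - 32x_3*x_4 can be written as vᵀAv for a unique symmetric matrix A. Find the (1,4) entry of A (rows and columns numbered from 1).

The coefficient of x_1·x_4 in Q is -16. For a symmetric A this equals A[1,4] + A[4,1] = 2·A[1,4].
So A[1,4] = -16/2 = -8.

-8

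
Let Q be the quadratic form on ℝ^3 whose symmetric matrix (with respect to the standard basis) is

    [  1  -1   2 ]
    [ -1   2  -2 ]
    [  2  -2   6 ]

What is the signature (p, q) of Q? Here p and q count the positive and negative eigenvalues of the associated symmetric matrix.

Congruent diagonalization of A (simultaneous row and column reduction) yields pivots 1, 1, 2.
So there are 3 positive pivots.

(3, 0)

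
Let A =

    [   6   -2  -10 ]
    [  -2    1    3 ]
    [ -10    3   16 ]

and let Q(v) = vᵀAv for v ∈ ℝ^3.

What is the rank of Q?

3

Symmetric row and column elimination reduces A to a congruent diagonal form with pivots 6, 1/3, -1.
Counting signs: 2 positive, 1 negative.
The rank is the number of nonzero pivots: 3.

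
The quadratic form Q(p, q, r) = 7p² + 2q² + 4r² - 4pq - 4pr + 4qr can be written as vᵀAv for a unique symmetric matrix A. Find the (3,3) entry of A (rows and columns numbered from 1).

4

The coefficient of r² in Q is 4, and that is exactly A[3,3].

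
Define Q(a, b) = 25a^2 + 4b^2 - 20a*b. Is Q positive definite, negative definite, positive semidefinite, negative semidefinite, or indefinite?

positive semidefinite

The associated matrix is A = [[25, -10], [-10, 4]].
Symmetric row and column elimination reduces A to a congruent diagonal form with pivots 25, 0.
So there are 1 positive, 1 zero pivots.
Hence Q is positive semidefinite.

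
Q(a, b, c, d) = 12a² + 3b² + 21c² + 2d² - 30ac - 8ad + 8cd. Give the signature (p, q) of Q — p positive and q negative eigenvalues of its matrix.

The associated matrix is A = [[12, 0, -15, -4], [0, 3, 0, 0], [-15, 0, 21, 4], [-4, 0, 4, 2]].
Applying the same elementary operations to the rows and columns of A produces a congruent diagonal matrix with entries 12, 3, 9/4, 2/9.
That gives 4 positive pivots.

(4, 0)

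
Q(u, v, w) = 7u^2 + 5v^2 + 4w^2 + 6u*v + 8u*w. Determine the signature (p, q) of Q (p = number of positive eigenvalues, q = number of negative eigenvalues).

(3, 0)

The symmetric matrix is A = [[7, 3, 4], [3, 5, 0], [4, 0, 4]].
Congruent diagonalization of A (simultaneous row and column reduction) yields pivots 7, 26/7, 12/13.
That gives 3 positive pivots.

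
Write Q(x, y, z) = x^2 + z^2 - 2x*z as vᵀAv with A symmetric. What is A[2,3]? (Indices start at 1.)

0

The coefficient of y·z in Q is 0. For a symmetric A this equals A[2,3] + A[3,2] = 2·A[2,3].
So A[2,3] = 0/2 = 0.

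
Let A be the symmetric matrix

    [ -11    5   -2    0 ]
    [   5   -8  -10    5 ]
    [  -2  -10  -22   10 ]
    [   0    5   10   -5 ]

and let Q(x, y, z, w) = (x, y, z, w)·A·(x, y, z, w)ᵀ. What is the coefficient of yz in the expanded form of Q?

The coefficient of yz is A[2,3] + A[3,2] = 2·(-10) = -20.

-20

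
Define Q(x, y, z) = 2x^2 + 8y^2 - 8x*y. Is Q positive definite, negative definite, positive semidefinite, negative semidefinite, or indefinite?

positive semidefinite

The associated matrix is A = [[2, -4, 0], [-4, 8, 0], [0, 0, 0]].
Row-reducing A symmetrically gives the diagonal entries 2, 0, 0.
That gives 1 positive, 2 zero pivots.
Hence Q is positive semidefinite.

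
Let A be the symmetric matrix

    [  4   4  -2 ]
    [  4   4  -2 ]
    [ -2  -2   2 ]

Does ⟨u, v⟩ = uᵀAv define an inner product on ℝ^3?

no

Congruent diagonalization of A (simultaneous row and column reduction) yields pivots 4, 0, 1.
So there are 2 positive, 1 zero pivots.
Hence Q is positive semidefinite.
⟨·,·⟩ is an inner product exactly when A is positive definite.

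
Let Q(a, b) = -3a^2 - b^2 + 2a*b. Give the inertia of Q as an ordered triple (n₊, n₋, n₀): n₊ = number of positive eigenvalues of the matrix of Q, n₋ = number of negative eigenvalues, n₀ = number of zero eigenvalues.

(0, 2, 0)

Write A = [[-3, 1], [1, -1]].
Row-reducing A symmetrically gives the diagonal entries -3, -2/3.
So there are 2 negative pivots.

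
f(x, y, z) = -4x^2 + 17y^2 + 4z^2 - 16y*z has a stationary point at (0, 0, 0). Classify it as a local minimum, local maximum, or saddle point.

saddle point

The Hessian at the origin is H = [[-8, 0, 0], [0, 34, -16], [0, -16, 8]].
Applying the same elementary operations to the rows and columns of H produces a congruent diagonal matrix with entries -8, 34, 8/17.
So there are 2 positive, 1 negative pivots.
H is indefinite, so the origin is a saddle point.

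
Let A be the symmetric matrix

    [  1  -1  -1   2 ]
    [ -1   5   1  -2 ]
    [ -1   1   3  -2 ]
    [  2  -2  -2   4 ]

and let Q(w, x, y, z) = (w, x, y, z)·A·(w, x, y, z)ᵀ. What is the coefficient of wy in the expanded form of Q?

-2

The coefficient of wy is A[1,3] + A[3,1] = 2·(-1) = -2.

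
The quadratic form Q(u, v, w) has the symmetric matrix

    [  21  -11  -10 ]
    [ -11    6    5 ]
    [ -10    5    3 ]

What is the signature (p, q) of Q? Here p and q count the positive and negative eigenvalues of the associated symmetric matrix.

An LDLᵀ factorisation of A has diagonal entries 21, 5/21, -2.
Counting signs: 2 positive, 1 negative.

(2, 1)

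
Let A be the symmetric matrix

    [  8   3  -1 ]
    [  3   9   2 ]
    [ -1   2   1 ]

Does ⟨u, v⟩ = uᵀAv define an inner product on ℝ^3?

yes

Leading principal minors: Δ_1 = 8, Δ_2 = 63, Δ_3 = 10.
All leading principal minors are positive, so by Sylvester's criterion Q is positive definite.
⟨·,·⟩ is an inner product exactly when A is positive definite.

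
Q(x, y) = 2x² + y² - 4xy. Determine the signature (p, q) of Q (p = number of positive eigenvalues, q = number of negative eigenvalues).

The associated matrix is A = [[2, -2], [-2, 1]].
Applying the same elementary operations to the rows and columns of A produces a congruent diagonal matrix with entries 2, -1.
Counting signs: 1 positive, 1 negative.

(1, 1)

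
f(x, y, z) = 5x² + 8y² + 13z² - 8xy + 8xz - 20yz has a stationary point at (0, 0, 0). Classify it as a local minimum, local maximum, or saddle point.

local minimum

The Hessian at the origin is H = [[10, -8, 8], [-8, 16, -20], [8, -20, 26]].
Congruent diagonalization of H (simultaneous row and column reduction) yields pivots 10, 48/5, 1/3.
Counting signs: 3 positive.
H is positive definite, so the origin is a strict local minimum.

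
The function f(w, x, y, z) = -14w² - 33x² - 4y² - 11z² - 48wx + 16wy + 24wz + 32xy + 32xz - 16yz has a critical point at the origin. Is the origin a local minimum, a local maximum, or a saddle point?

The Hessian at the origin is H = [[-28, -48, 16, 24], [-48, -66, 32, 32], [16, 32, -8, -16], [24, 32, -16, -22]].
Applying the same elementary operations to the rows and columns of H produces a congruent diagonal matrix with entries -28, 114/7, -8/57, -6.
So there are 1 positive, 3 negative pivots.
H is indefinite, so the origin is a saddle point.

saddle point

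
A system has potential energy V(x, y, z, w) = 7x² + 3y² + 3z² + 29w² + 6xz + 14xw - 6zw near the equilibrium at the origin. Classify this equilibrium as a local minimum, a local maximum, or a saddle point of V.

local minimum

The Hessian at the origin is H = [[14, 0, 6, 14], [0, 6, 0, 0], [6, 0, 6, -6], [14, 0, -6, 58]].
Applying the same elementary operations to the rows and columns of H produces a congruent diagonal matrix with entries 14, 6, 24/7, 2.
Counting signs: 4 positive.
H is positive definite, so the origin is a strict local minimum.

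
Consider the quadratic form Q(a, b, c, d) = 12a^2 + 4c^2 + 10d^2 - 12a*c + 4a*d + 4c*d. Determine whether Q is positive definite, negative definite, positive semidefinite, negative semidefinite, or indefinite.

The associated matrix is A = [[12, 0, -6, 2], [0, 0, 0, 0], [-6, 0, 4, 2], [2, 0, 2, 10]].
Applying the same elementary operations to the rows and columns of A produces a congruent diagonal matrix with entries 12, 0, 1, 2/3.
So there are 3 positive, 1 zero pivots.
Hence Q is positive semidefinite.

positive semidefinite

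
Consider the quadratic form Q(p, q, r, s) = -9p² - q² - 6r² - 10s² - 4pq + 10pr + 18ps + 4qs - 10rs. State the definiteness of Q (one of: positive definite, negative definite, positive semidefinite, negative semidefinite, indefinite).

negative definite

The symmetric matrix is A = [[-9, -2, 5, 9], [-2, -1, 0, 2], [5, 0, -6, -5], [9, 2, -5, -10]].
Applying the same elementary operations to the rows and columns of A produces a congruent diagonal matrix with entries -9, -5/9, -1, -1.
That gives 4 negative pivots.
Hence Q is negative definite.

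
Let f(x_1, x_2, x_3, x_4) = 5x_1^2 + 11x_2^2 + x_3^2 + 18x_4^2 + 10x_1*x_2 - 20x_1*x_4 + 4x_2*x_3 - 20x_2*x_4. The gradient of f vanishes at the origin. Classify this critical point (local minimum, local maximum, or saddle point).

The Hessian at the origin is H = [[10, 10, 0, -20], [10, 22, 4, -20], [0, 4, 2, 0], [-20, -20, 0, 36]].
Row-reducing H symmetrically gives the diagonal entries 10, 12, 2/3, -4.
That gives 3 positive, 1 negative pivots.
H is indefinite, so the origin is a saddle point.

saddle point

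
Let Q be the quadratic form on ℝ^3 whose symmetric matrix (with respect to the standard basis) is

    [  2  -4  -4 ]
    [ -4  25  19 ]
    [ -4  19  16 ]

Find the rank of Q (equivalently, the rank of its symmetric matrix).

Symmetric row and column elimination reduces A to a congruent diagonal form with pivots 2, 17, 15/17.
Counting signs: 3 positive.
The rank is the number of nonzero pivots: 3.

3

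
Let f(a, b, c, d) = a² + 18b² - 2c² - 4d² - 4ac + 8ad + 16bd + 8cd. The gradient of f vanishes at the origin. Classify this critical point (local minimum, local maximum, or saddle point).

saddle point

The Hessian at the origin is H = [[2, 0, -4, 8], [0, 36, 0, 16], [-4, 0, -4, 8], [8, 16, 8, -8]].
Symmetric row and column elimination reduces H to a congruent diagonal form with pivots 2, 36, -12, 8/9.
That gives 3 positive, 1 negative pivots.
H is indefinite, so the origin is a saddle point.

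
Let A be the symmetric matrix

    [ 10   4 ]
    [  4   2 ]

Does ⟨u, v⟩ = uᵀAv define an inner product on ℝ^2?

yes

Congruent diagonalization of A (simultaneous row and column reduction) yields pivots 10, 2/5.
That gives 2 positive pivots.
Hence Q is positive definite.
⟨·,·⟩ is an inner product exactly when A is positive definite.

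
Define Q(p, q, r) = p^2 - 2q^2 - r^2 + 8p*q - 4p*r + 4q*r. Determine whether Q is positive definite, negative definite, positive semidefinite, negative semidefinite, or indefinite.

indefinite

The symmetric matrix is A = [[1, 4, -2], [4, -2, 2], [-2, 2, -1]].
Row-reducing A symmetrically gives the diagonal entries 1, -18, 5/9.
That gives 2 positive, 1 negative pivots.
Hence Q is indefinite.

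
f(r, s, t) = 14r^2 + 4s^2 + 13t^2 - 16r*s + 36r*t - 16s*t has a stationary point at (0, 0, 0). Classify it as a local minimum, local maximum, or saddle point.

saddle point

The Hessian at the origin is H = [[28, -16, 36], [-16, 8, -16], [36, -16, 26]].
Congruent diagonalization of H (simultaneous row and column reduction) yields pivots 28, -8/7, -2.
That gives 1 positive, 2 negative pivots.
H is indefinite, so the origin is a saddle point.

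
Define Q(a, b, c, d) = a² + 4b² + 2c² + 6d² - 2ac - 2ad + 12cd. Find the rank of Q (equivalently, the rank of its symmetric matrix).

4

Write A = [[1, 0, -1, -1], [0, 4, 0, 0], [-1, 0, 2, 6], [-1, 0, 6, 6]].
Applying the same elementary operations to the rows and columns of A produces a congruent diagonal matrix with entries 1, 4, 1, -20.
That gives 3 positive, 1 negative pivots.
The rank is the number of nonzero pivots: 4.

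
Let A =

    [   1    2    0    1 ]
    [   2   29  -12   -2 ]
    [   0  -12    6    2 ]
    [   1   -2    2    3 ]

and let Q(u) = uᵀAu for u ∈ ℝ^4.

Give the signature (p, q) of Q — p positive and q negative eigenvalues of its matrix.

Applying the same elementary operations to the rows and columns of A produces a congruent diagonal matrix with entries 1, 25, 6/25, 4/3.
Counting signs: 4 positive.

(4, 0)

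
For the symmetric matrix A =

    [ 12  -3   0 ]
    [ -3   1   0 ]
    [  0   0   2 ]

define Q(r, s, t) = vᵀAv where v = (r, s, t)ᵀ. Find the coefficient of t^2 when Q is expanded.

2

The coefficient of t^2 is the diagonal entry A[3,3] = 2.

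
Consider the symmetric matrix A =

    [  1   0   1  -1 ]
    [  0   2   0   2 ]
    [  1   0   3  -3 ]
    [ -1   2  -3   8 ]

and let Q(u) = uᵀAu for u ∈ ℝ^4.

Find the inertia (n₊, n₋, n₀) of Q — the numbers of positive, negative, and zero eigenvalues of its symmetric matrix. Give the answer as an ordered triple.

Row-reducing A symmetrically gives the diagonal entries 1, 2, 2, 3.
Counting signs: 4 positive.

(4, 0, 0)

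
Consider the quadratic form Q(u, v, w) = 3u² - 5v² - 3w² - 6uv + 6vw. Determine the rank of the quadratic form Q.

The symmetric matrix is A = [[3, -3, 0], [-3, -5, 3], [0, 3, -3]].
Congruent diagonalization of A (simultaneous row and column reduction) yields pivots 3, -8, -15/8.
Counting signs: 1 positive, 2 negative.
The rank is the number of nonzero pivots: 3.

3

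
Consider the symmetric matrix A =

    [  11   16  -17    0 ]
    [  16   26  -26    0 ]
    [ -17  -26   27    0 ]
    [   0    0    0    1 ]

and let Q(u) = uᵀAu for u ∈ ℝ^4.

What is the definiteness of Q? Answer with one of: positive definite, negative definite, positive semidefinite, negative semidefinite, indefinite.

An LDLᵀ factorisation of A has diagonal entries 11, 30/11, 2/15, 1.
So there are 4 positive pivots.
Hence Q is positive definite.

positive definite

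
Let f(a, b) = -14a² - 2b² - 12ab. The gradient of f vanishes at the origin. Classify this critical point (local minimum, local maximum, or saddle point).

The Hessian at the origin is H = [[-28, -12], [-12, -4]].
det H = -28·-4 − (-12)² = -32 < 0, so H is indefinite.
Therefore the origin is a saddle point.

saddle point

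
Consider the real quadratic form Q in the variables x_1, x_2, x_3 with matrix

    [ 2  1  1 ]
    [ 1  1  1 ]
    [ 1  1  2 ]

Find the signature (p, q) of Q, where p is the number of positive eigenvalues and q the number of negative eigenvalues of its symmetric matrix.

Applying the same elementary operations to the rows and columns of A produces a congruent diagonal matrix with entries 2, 1/2, 1.
So there are 3 positive pivots.

(3, 0)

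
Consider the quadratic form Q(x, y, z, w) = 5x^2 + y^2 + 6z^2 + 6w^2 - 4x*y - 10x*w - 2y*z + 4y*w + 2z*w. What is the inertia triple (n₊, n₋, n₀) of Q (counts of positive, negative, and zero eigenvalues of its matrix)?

(3, 0, 1)

The symmetric matrix is A = [[5, -2, 0, -5], [-2, 1, -1, 2], [0, -1, 6, 1], [-5, 2, 1, 6]].
Row-reducing A symmetrically gives the diagonal entries 5, 1/5, 1, 0.
Counting signs: 3 positive, 1 zero.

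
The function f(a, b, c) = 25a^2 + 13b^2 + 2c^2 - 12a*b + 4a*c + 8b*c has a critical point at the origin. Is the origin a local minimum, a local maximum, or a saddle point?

local minimum

The Hessian at the origin is H = [[50, -12, 4], [-12, 26, 8], [4, 8, 4]].
An LDLᵀ factorisation of H has diagonal entries 50, 578/25, 60/289.
Counting signs: 3 positive.
H is positive definite, so the origin is a strict local minimum.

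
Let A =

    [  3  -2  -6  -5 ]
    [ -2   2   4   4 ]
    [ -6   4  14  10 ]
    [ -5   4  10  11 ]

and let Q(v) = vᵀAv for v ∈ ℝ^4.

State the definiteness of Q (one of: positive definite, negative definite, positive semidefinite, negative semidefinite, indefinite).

positive definite

Symmetric row and column elimination reduces A to a congruent diagonal form with pivots 3, 2/3, 2, 2.
So there are 4 positive pivots.
Hence Q is positive definite.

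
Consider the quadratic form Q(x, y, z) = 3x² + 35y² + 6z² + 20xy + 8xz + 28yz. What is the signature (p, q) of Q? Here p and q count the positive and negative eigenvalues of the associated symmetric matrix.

The associated matrix is A = [[3, 10, 4], [10, 35, 14], [4, 14, 6]].
Symmetric row and column elimination reduces A to a congruent diagonal form with pivots 3, 5/3, 2/5.
So there are 3 positive pivots.

(3, 0)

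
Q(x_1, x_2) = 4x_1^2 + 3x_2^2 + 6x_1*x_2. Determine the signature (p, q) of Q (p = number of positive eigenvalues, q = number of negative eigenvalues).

The symmetric matrix is A = [[4, 3], [3, 3]].
An LDLᵀ factorisation of A has diagonal entries 4, 3/4.
That gives 2 positive pivots.

(2, 0)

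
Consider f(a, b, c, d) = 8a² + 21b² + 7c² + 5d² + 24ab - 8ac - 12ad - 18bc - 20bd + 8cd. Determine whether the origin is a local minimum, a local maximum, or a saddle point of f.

The Hessian at the origin is H = [[16, 24, -8, -12], [24, 42, -18, -20], [-8, -18, 14, 8], [-12, -20, 8, 10]].
An LDLᵀ factorisation of H has diagonal entries 16, 6, 4, 1/3.
That gives 4 positive pivots.
H is positive definite, so the origin is a strict local minimum.

local minimum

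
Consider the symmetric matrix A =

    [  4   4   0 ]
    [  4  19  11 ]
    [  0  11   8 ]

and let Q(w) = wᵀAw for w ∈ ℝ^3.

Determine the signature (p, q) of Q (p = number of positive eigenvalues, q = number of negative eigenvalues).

(2, 1)

Symmetric row and column elimination reduces A to a congruent diagonal form with pivots 4, 15, -1/15.
So there are 2 positive, 1 negative pivots.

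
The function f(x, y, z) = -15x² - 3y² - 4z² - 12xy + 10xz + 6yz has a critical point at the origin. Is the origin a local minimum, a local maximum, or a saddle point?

The Hessian at the origin is H = [[-30, -12, 10], [-12, -6, 6], [10, 6, -8]].
Symmetric row and column elimination reduces H to a congruent diagonal form with pivots -30, -6/5, -4/3.
So there are 3 negative pivots.
H is negative definite, so the origin is a strict local maximum.

local maximum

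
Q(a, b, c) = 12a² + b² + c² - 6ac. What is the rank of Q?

3

The associated matrix is A = [[12, 0, -3], [0, 1, 0], [-3, 0, 1]].
Symmetric row and column elimination reduces A to a congruent diagonal form with pivots 12, 1, 1/4.
Counting signs: 3 positive.
The rank is the number of nonzero pivots: 3.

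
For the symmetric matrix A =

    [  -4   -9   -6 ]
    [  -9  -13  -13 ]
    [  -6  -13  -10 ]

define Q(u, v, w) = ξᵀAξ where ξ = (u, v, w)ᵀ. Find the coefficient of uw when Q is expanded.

The coefficient of uw is A[1,3] + A[3,1] = 2·(-6) = -12.

-12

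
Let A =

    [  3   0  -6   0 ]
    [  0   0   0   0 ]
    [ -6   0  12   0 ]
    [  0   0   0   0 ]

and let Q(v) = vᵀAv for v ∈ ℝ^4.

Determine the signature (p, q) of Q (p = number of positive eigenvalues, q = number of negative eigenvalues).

Symmetric row and column elimination reduces A to a congruent diagonal form with pivots 3, 0, 0, 0.
Counting signs: 1 positive, 3 zero.

(1, 0)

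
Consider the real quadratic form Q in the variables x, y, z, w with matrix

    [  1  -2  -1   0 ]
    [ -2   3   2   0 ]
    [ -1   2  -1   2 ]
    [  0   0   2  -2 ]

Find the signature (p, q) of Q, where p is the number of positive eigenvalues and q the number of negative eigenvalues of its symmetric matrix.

(1, 2)

Row-reducing A symmetrically gives the diagonal entries 1, -1, -2, 0.
That gives 1 positive, 2 negative, 1 zero pivots.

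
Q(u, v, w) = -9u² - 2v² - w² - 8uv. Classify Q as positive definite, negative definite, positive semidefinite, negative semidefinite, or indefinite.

negative definite

The symmetric matrix of Q is A = [[-9, -4, 0], [-4, -2, 0], [0, 0, -1]].
Leading principal minors: Δ_1 = -9, Δ_2 = 2, Δ_3 = -2.
The signs alternate starting with Δ_1 < 0, so by Sylvester's criterion Q is negative definite.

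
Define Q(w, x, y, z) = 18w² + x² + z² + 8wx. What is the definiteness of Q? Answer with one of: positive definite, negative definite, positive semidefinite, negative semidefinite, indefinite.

The associated matrix is A = [[18, 4, 0, 0], [4, 1, 0, 0], [0, 0, 0, 0], [0, 0, 0, 1]].
Applying the same elementary operations to the rows and columns of A produces a congruent diagonal matrix with entries 18, 1/9, 0, 1.
Counting signs: 3 positive, 1 zero.
Hence Q is positive semidefinite.

positive semidefinite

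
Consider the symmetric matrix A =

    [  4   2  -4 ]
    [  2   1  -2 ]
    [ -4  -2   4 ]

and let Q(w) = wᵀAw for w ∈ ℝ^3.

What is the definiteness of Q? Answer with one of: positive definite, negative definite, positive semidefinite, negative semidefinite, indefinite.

Applying the same elementary operations to the rows and columns of A produces a congruent diagonal matrix with entries 4, 0, 0.
So there are 1 positive, 2 zero pivots.
Hence Q is positive semidefinite.

positive semidefinite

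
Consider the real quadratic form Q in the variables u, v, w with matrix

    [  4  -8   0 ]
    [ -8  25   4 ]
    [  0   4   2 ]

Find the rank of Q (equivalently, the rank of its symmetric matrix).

3

An LDLᵀ factorisation of A has diagonal entries 4, 9, 2/9.
So there are 3 positive pivots.
The rank is the number of nonzero pivots: 3.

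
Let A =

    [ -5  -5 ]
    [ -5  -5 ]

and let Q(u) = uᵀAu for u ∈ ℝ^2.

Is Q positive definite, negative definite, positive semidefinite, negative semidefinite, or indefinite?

negative semidefinite

For the 2×2 matrix [[-5, -5], [-5, -5]]: det = -5·-5 − (-5)² = 0, trace = -10.
det = 0 so one eigenvalue is zero; the form is semidefinite with the sign of the trace.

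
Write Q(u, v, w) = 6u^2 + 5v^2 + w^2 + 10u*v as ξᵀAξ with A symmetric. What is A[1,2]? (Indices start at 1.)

The coefficient of u·v in Q is 10. For a symmetric A this equals A[1,2] + A[2,1] = 2·A[1,2].
So A[1,2] = 10/2 = 5.

5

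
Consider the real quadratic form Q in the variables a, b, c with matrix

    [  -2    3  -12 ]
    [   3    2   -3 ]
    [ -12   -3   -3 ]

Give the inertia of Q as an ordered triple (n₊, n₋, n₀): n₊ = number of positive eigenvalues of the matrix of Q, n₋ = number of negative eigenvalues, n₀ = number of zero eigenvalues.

Applying the same elementary operations to the rows and columns of A produces a congruent diagonal matrix with entries -2, 13/2, 15/13.
That gives 2 positive, 1 negative pivots.

(2, 1, 0)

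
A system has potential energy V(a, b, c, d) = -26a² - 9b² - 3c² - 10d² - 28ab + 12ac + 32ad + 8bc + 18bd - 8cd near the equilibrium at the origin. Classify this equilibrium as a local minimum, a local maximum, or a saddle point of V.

local maximum

The Hessian at the origin is H = [[-52, -28, 12, 32], [-28, -18, 8, 18], [12, 8, -6, -8], [32, 18, -8, -20]].
Applying the same elementary operations to the rows and columns of H produces a congruent diagonal matrix with entries -52, -38/13, -46/19, -2/23.
That gives 4 negative pivots.
H is negative definite, so the origin is a strict local maximum.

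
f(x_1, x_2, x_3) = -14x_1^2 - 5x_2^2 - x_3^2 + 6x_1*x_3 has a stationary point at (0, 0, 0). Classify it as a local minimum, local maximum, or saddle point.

The Hessian at the origin is H = [[-28, 0, 6], [0, -10, 0], [6, 0, -2]].
Row-reducing H symmetrically gives the diagonal entries -28, -10, -5/7.
That gives 3 negative pivots.
H is negative definite, so the origin is a strict local maximum.

local maximum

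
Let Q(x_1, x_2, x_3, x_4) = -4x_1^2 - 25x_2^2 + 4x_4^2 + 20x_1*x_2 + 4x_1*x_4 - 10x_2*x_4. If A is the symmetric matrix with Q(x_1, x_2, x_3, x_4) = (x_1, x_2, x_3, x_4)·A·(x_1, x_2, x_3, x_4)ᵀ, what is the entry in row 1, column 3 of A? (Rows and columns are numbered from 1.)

0

The coefficient of x_1·x_3 in Q is 0. For a symmetric A this equals A[1,3] + A[3,1] = 2·A[1,3].
So A[1,3] = 0/2 = 0.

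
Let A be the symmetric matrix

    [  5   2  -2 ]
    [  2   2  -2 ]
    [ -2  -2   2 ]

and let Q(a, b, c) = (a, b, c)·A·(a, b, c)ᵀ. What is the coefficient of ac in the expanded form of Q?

The coefficient of ac is A[1,3] + A[3,1] = 2·(-2) = -4.

-4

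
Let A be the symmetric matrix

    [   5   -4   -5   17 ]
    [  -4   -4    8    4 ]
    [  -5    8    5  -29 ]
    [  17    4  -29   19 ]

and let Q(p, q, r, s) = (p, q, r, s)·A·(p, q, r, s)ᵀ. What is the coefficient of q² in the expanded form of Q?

-4

The coefficient of q² is the diagonal entry A[2,2] = -4.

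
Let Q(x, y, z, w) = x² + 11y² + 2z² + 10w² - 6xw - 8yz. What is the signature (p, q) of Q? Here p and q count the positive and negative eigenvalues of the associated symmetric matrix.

(4, 0)

The symmetric matrix is A = [[1, 0, 0, -3], [0, 11, -4, 0], [0, -4, 2, 0], [-3, 0, 0, 10]].
Congruent diagonalization of A (simultaneous row and column reduction) yields pivots 1, 11, 6/11, 1.
That gives 4 positive pivots.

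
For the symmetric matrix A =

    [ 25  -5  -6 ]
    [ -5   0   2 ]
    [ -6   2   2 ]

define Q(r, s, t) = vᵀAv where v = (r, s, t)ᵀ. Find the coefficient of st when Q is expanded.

4

The coefficient of st is A[2,3] + A[3,2] = 2·2 = 4.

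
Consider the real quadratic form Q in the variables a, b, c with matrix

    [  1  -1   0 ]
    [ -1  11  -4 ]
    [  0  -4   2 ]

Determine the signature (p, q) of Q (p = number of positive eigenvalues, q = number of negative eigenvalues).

Congruent diagonalization of A (simultaneous row and column reduction) yields pivots 1, 10, 2/5.
So there are 3 positive pivots.

(3, 0)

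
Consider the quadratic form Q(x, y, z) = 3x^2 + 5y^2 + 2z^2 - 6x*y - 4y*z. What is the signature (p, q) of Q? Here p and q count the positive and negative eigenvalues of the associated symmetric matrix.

The symmetric matrix is A = [[3, -3, 0], [-3, 5, -2], [0, -2, 2]].
Applying the same elementary operations to the rows and columns of A produces a congruent diagonal matrix with entries 3, 2, 0.
Counting signs: 2 positive, 1 zero.

(2, 0)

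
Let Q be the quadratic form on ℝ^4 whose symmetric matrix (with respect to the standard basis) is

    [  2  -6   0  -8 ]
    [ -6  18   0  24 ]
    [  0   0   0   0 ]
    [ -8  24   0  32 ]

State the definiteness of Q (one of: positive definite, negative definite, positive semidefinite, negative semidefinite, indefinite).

positive semidefinite

Row-reducing A symmetrically gives the diagonal entries 2, 0, 0, 0.
That gives 1 positive, 3 zero pivots.
Hence Q is positive semidefinite.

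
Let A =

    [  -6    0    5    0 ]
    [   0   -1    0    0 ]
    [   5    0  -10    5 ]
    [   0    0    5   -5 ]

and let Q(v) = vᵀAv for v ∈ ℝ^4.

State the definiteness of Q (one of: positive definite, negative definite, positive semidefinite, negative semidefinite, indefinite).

Leading principal minors: Δ_1 = -6, Δ_2 = 6, Δ_3 = -35, Δ_4 = 25.
The signs alternate starting with Δ_1 < 0, so by Sylvester's criterion Q is negative definite.

negative definite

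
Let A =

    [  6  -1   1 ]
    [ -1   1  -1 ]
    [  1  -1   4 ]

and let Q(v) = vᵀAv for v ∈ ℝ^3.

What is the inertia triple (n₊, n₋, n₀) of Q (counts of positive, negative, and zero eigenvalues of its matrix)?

Applying the same elementary operations to the rows and columns of A produces a congruent diagonal matrix with entries 6, 5/6, 3.
Counting signs: 3 positive.

(3, 0, 0)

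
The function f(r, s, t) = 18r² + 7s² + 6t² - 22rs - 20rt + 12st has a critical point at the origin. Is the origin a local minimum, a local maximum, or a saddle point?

local minimum

The Hessian at the origin is H = [[36, -22, -20], [-22, 14, 12], [-20, 12, 12]].
Row-reducing H symmetrically gives the diagonal entries 36, 5/9, 4/5.
That gives 3 positive pivots.
H is positive definite, so the origin is a strict local minimum.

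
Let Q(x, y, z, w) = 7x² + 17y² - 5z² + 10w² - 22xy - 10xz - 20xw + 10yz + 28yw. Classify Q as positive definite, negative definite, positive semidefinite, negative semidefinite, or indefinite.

indefinite

The associated matrix is A = [[7, -11, -5, -10], [-11, 17, 5, 14], [-5, 5, -5, 0], [-10, 14, 0, 10]].
An LDLᵀ factorisation of A has diagonal entries 7, -2/7, 20, 1.
So there are 3 positive, 1 negative pivots.
Hence Q is indefinite.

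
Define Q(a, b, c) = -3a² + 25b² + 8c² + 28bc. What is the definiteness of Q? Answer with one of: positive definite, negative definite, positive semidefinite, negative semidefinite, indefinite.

indefinite

The symmetric matrix is A = [[-3, 0, 0], [0, 25, 14], [0, 14, 8]].
Row-reducing A symmetrically gives the diagonal entries -3, 25, 4/25.
So there are 2 positive, 1 negative pivots.
Hence Q is indefinite.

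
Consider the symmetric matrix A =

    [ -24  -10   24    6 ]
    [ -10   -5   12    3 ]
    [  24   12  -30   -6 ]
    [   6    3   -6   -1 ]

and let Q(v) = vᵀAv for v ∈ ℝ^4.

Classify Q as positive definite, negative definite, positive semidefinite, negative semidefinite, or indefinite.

indefinite

Row-reducing A symmetrically gives the diagonal entries -24, -5/6, -6/5, 2.
So there are 1 positive, 3 negative pivots.
Hence Q is indefinite.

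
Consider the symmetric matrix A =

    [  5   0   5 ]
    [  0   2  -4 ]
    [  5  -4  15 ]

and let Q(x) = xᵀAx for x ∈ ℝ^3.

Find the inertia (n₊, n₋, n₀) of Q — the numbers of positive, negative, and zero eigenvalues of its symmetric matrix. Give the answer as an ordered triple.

(3, 0, 0)

An LDLᵀ factorisation of A has diagonal entries 5, 2, 2.
That gives 3 positive pivots.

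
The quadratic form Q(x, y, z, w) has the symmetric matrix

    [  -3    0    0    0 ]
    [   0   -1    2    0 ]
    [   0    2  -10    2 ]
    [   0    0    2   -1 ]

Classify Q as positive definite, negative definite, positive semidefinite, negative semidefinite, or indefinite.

Leading principal minors: Δ_1 = -3, Δ_2 = 3, Δ_3 = -18, Δ_4 = 6.
The signs alternate starting with Δ_1 < 0, so by Sylvester's criterion Q is negative definite.

negative definite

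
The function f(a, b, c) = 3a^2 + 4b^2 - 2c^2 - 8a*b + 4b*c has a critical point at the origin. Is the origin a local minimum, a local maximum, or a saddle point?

saddle point

The Hessian at the origin is H = [[6, -8, 0], [-8, 8, 4], [0, 4, -4]].
Symmetric row and column elimination reduces H to a congruent diagonal form with pivots 6, -8/3, 2.
Counting signs: 2 positive, 1 negative.
H is indefinite, so the origin is a saddle point.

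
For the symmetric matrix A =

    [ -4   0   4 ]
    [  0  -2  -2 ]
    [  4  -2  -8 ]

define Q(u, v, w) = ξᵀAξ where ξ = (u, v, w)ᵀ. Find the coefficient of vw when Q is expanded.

The coefficient of vw is A[2,3] + A[3,2] = 2·(-2) = -4.

-4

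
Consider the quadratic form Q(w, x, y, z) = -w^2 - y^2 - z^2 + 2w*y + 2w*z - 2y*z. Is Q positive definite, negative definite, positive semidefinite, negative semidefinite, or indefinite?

negative semidefinite

Write A = [[-1, 0, 1, 1], [0, 0, 0, 0], [1, 0, -1, -1], [1, 0, -1, -1]].
Symmetric row and column elimination reduces A to a congruent diagonal form with pivots -1, 0, 0, 0.
Counting signs: 1 negative, 3 zero.
Hence Q is negative semidefinite.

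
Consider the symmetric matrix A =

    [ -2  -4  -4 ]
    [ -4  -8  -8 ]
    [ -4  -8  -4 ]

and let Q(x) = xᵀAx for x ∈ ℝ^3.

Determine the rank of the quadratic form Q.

2

Congruent diagonalization of A (simultaneous row and column reduction) yields pivots -2, 0, 4.
That gives 1 positive, 1 negative, 1 zero pivots.
The rank is the number of nonzero pivots: 2.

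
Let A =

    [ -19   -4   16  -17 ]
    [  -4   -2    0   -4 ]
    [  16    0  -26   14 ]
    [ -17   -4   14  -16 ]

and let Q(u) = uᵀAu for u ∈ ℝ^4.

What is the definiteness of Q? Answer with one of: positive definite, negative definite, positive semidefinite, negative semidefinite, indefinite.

negative definite

Row-reducing A symmetrically gives the diagonal entries -19, -22/19, -30/11, -1/3.
So there are 4 negative pivots.
Hence Q is negative definite.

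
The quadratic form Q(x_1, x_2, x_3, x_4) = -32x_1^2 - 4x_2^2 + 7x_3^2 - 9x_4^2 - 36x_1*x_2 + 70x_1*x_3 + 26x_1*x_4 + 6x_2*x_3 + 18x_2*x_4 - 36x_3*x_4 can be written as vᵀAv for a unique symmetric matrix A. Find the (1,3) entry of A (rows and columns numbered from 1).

The coefficient of x_1·x_3 in Q is 70. For a symmetric A this equals A[1,3] + A[3,1] = 2·A[1,3].
So A[1,3] = 70/2 = 35.

35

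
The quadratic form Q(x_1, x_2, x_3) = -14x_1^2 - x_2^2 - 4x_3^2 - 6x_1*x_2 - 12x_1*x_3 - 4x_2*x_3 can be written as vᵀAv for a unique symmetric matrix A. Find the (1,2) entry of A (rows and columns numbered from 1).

-3

The coefficient of x_1·x_2 in Q is -6. For a symmetric A this equals A[1,2] + A[2,1] = 2·A[1,2].
So A[1,2] = -6/2 = -3.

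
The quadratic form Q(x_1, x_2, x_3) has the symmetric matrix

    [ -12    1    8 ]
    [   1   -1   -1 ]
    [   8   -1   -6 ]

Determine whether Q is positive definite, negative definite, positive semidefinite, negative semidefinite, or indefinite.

negative definite

Symmetric row and column elimination reduces A to a congruent diagonal form with pivots -12, -11/12, -6/11.
That gives 3 negative pivots.
Hence Q is negative definite.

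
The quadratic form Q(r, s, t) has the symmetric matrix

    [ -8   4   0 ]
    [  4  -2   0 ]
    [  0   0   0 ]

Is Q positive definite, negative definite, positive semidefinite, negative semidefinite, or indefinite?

negative semidefinite

Symmetric row and column elimination reduces A to a congruent diagonal form with pivots -8, 0, 0.
Counting signs: 1 negative, 2 zero.
Hence Q is negative semidefinite.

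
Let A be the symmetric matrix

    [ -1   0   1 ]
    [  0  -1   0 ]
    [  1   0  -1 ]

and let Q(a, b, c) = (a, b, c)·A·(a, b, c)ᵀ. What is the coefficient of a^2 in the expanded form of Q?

The coefficient of a^2 is the diagonal entry A[1,1] = -1.

-1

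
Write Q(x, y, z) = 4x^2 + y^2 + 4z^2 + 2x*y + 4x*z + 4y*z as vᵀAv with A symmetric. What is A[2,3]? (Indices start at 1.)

The coefficient of y·z in Q is 4. For a symmetric A this equals A[2,3] + A[3,2] = 2·A[2,3].
So A[2,3] = 4/2 = 2.

2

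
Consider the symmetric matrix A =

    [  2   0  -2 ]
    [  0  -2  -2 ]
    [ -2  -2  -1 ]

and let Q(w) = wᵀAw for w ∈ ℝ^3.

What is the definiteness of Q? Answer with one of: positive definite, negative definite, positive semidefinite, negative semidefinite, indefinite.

Symmetric row and column elimination reduces A to a congruent diagonal form with pivots 2, -2, -1.
Counting signs: 1 positive, 2 negative.
Hence Q is indefinite.

indefinite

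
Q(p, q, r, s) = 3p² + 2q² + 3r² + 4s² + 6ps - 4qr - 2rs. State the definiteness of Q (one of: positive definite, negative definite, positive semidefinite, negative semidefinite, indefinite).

The associated matrix is A = [[3, 0, 0, 3], [0, 2, -2, 0], [0, -2, 3, -1], [3, 0, -1, 4]].
Symmetric row and column elimination reduces A to a congruent diagonal form with pivots 3, 2, 1, 0.
So there are 3 positive, 1 zero pivots.
Hence Q is positive semidefinite.

positive semidefinite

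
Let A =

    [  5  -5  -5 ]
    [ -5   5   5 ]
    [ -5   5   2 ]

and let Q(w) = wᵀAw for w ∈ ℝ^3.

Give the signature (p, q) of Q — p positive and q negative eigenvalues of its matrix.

Symmetric row and column elimination reduces A to a congruent diagonal form with pivots 5, 0, -3.
So there are 1 positive, 1 negative, 1 zero pivots.

(1, 1)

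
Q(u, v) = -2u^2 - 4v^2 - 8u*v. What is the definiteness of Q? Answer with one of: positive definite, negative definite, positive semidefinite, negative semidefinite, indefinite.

indefinite

The symmetric matrix of Q is [[-2, -4], [-4, -4]].
For the 2×2 matrix [[-2, -4], [-4, -4]]: det = -2·-4 − (-4)² = -8, trace = -6.
det < 0 so the eigenvalues have opposite signs; the form is indefinite.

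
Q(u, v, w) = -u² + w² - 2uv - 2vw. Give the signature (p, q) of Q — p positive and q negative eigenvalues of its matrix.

(1, 1)

The symmetric matrix is A = [[-1, -1, 0], [-1, 0, -1], [0, -1, 1]].
Row-reducing A symmetrically gives the diagonal entries -1, 1, 0.
Counting signs: 1 positive, 1 negative, 1 zero.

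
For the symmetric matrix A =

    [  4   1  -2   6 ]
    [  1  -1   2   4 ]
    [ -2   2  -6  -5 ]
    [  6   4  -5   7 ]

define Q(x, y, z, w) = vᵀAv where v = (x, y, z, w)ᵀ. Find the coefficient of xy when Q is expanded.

2

The coefficient of xy is A[1,2] + A[2,1] = 2·1 = 2.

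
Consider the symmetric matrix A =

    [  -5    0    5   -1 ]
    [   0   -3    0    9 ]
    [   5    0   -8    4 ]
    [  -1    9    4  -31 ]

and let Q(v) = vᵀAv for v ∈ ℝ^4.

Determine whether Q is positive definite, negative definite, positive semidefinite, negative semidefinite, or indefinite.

Leading principal minors: Δ_1 = -5, Δ_2 = 15, Δ_3 = -45, Δ_4 = 36.
The signs alternate starting with Δ_1 < 0, so by Sylvester's criterion Q is negative definite.

negative definite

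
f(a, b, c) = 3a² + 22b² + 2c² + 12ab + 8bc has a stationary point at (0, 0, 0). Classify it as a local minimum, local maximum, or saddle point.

local minimum

The Hessian at the origin is H = [[6, 12, 0], [12, 44, 8], [0, 8, 4]].
An LDLᵀ factorisation of H has diagonal entries 6, 20, 4/5.
Counting signs: 3 positive.
H is positive definite, so the origin is a strict local minimum.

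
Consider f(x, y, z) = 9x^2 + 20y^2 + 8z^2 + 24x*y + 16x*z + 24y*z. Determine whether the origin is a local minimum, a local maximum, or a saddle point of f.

The Hessian at the origin is H = [[18, 24, 16], [24, 40, 24], [16, 24, 16]].
Row-reducing H symmetrically gives the diagonal entries 18, 8, 8/9.
That gives 3 positive pivots.
H is positive definite, so the origin is a strict local minimum.

local minimum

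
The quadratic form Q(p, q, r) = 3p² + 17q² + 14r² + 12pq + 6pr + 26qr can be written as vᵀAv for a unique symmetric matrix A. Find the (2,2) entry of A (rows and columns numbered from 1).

17

The coefficient of q² in Q is 17, and that is exactly A[2,2].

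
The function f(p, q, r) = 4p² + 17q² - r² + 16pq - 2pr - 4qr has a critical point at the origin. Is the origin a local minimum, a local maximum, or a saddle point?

The Hessian at the origin is H = [[8, 16, -2], [16, 34, -4], [-2, -4, -2]].
Applying the same elementary operations to the rows and columns of H produces a congruent diagonal matrix with entries 8, 2, -5/2.
That gives 2 positive, 1 negative pivots.
H is indefinite, so the origin is a saddle point.

saddle point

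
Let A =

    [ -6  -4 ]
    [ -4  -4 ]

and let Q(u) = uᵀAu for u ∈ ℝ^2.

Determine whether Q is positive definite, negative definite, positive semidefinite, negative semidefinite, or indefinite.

Leading principal minors: Δ_1 = -6, Δ_2 = 8.
The signs alternate starting with Δ_1 < 0, so by Sylvester's criterion Q is negative definite.

negative definite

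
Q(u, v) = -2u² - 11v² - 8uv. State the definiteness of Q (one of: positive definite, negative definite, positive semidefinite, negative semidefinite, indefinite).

The symmetric matrix of Q is [[-2, -4], [-4, -11]].
For the 2×2 matrix [[-2, -4], [-4, -11]]: det = -2·-11 − (-4)² = 6, trace = -13.
det > 0 so both eigenvalues share the sign of the trace; trace = -13 < 0 ⇒ both negative.

negative definite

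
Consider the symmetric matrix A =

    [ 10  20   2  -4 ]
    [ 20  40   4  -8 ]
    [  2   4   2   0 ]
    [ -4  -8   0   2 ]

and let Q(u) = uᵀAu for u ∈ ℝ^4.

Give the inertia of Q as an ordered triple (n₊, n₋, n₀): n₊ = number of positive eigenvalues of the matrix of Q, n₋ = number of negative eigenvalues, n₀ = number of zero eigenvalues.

Symmetric row and column elimination reduces A to a congruent diagonal form with pivots 10, 0, 8/5, 0.
Counting signs: 2 positive, 2 zero.

(2, 0, 2)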